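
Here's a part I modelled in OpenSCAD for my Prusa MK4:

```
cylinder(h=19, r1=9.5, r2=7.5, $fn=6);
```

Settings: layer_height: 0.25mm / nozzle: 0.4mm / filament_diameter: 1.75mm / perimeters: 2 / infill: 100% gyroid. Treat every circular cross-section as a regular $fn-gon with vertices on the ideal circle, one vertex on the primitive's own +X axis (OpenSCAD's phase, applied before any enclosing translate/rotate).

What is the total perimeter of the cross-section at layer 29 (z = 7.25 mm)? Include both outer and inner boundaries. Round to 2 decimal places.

52.42 mm

At z = 7.25 mm: the cone contributes a regular 6-gon of circumradius 8.737 (interpolated between r1=9.5 and r2=7.5 at t=0.382) (perimeter = 2·6·8.737·sin(180°/6) = 52.42 mm). Overall, the cross-section is a single solid region. Total boundary length (outer) = 52.42 mm.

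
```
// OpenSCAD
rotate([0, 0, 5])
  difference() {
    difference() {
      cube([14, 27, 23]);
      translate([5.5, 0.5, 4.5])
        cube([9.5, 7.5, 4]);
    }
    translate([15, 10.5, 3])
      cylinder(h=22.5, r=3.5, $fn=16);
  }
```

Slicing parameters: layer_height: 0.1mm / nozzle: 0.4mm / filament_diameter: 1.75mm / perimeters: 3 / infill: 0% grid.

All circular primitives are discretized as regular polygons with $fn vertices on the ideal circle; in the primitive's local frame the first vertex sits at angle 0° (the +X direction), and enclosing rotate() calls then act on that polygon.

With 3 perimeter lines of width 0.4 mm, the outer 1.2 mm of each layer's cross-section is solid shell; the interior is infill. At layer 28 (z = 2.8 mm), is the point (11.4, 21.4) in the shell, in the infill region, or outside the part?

shell

At z = 2.8 mm: the 14×27 cube contributes its full rectangle; the cube at (5.5, 0.5) is not intersected at this z (z outside [4.5, 8.5]); Subtracting the remaining from the first: none of the subtracted shapes is present at this height, so the 14×27 cube is unchanged — 1 connected region; the cylinder at (15, 10.5) is absent (z outside [3, 25.5]); Subtracting the remaining from the first: none of the subtracted shapes is present at this height, so that combined region is unchanged — 1 connected region; (whole slice rotated 5° about Z — lengths, areas and connectivity unchanged). Overall, the cross-section is a single solid region. Undo the 5° rotation: the query point maps to (13.222, 20.325) in the un-rotated model frame. The nearest boundary edge runs (14.00, 0.00)→(14.00, 27.00); distance from the point to it = 0.78 mm. The point is inside the cross-section, 0.78 mm from the nearest boundary — within the 1.2 mm shell band (3 × 0.4).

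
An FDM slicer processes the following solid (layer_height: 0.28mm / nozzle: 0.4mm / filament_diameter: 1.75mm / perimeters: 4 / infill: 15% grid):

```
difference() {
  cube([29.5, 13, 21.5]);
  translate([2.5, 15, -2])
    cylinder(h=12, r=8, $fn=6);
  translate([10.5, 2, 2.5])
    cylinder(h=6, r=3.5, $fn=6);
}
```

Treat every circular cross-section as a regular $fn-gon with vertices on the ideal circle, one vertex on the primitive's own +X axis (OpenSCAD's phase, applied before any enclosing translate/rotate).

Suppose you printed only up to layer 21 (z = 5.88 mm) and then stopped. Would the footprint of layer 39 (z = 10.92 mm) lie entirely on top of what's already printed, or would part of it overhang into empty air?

Compare the two slices. At z = 5.88: the cube (footprint 29.5×13) is included at this height (area 383.50 mm²); the r=8 cylinder at (2.5, 15) gives a regular 6-gon of circumradius 8 (constant along its height) (area = (6/2)·8.000²·sin(360°/6) = 166.28 mm²); the cylinder at (10.5, 2): section is a regular 6-gon, circumradius r=3.5 (area = (6/2)·3.500²·sin(360°/6) = 31.83 mm²); After the difference (first − rest): starting from the 29.5×13 cube (383.50 mm²), the r=8 cylinder at (2.5, 15) partially overlaps it — only the 39.04 mm² overlap (of its 166.28 mm²) is removed, clipping the outline; the r=3.5 cylinder at (10.5, 2) partially overlaps it — only the 27.60 mm² overlap (of its 31.83 mm²) is removed, clipping the outline — area = 316.85 mm². At z = 10.92: the cube (footprint 29.5×13) is included at this height (area 383.50 mm²); the cylinder at (2.5, 15) is absent (z outside [-2, 10]); the cylinder at (10.5, 2) is not intersected at this z (z outside [2.5, 8.5]); Taking the first minus the rest: none of the subtracted shapes is present at this height, so the 29.5×13 cube is unchanged — area = 383.50 mm². Checking containment: at z = 10.92 the cross-section extends beyond the z = 5.88 cross-section by about 66.65 mm².

part overhangs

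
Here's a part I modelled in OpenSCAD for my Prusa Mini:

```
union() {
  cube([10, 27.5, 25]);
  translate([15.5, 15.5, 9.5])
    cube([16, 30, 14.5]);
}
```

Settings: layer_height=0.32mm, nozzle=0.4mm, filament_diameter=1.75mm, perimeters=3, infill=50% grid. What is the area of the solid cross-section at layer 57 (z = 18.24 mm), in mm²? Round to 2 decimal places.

At z = 18.24 mm: the cube (footprint 10×27.5) is included at this height (area 275.00 mm²); the cube at (15.5, 15.5) is present — its section is the full 16×30 rectangle (area 480.00 mm²); Taking the union: the 2 present regions are separate (no shared area or edge), so areas and boundary lengths simply add and each stays a separate island — area = 755.00 mm². Overall, the cross-section has 2 separate islands. Net area = 755.00 mm².

755.00 mm²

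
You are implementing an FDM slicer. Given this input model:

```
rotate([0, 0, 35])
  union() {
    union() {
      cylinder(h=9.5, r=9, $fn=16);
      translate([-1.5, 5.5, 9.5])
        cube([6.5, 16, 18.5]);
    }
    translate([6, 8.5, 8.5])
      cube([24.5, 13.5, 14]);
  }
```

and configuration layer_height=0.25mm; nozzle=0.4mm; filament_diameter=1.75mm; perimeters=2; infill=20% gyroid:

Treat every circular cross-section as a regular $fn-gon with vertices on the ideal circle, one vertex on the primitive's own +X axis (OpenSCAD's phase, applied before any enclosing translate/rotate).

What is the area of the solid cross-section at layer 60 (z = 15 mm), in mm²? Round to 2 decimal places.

At z = 15 mm: the cylinder does not reach this height (z outside [0, 9.5]); the cube at (-1.5, 5.5) is present — its section is the full 6.5×16 rectangle (area 104.00 mm²); Merging all regions: only the 6.5×16 cube at (-1.5, 5.5) is present, so the union is just that shape — area = 104.00 mm²; the 24.5×13.5 cube at (6, 8.5) contributes its full rectangle (area 330.75 mm²); Combining (union): the 2 present regions are separate (no shared area or edge), so areas and boundary lengths simply add and each stays a separate island — area = 434.75 mm²; (whole slice rotated 35° about Z — lengths, areas and connectivity unchanged). Overall, the cross-section has 2 separate islands. Net area = 434.75 mm².

434.75 mm²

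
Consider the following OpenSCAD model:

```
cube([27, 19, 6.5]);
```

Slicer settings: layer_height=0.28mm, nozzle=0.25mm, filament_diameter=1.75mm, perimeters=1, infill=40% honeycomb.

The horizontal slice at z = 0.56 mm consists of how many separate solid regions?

At z = 0.56 mm: the cube (footprint 27×19) is included at this height. The result has 1 disconnected region.

1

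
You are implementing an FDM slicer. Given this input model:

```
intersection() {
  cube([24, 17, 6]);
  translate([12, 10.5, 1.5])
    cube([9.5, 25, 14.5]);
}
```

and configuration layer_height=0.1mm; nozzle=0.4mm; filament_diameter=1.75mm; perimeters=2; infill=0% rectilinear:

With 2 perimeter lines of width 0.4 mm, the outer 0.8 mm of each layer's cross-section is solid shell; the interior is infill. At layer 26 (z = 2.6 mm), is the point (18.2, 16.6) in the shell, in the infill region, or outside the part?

shell

At z = 2.6 mm: the cube (footprint 24×17) is included at this height; the 9.5×25 cube at (12, 10.5) contributes its full rectangle; After intersecting: the 9.5×25 cube at (12, 10.5) partially overlaps the 24×17 cube; clipping to the common part keeps 61.75 mm² — 1 connected region. Overall, the cross-section is a single solid region. The nearest boundary edge runs (12.00, 17.00)→(21.50, 17.00); distance from the point to it = 0.40 mm. The point is inside the cross-section, 0.40 mm from the nearest boundary — within the 0.8 mm shell band (2 × 0.4).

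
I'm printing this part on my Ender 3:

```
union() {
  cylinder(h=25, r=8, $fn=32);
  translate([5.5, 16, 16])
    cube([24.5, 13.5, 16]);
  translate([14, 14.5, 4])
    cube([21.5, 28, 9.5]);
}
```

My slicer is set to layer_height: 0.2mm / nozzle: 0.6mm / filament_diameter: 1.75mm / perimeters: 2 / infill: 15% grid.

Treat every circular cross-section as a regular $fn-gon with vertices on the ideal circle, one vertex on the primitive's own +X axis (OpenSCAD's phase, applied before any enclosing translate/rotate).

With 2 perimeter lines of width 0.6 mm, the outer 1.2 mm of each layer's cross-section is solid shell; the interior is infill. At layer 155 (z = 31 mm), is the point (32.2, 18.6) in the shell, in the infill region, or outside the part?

At z = 31 mm: the cylinder does not reach this height (z outside [0, 25]); the cube at (5.5, 16) (footprint 24.5×13.5) is included at this height; the cube at (14, 14.5) does not reach this height (z outside [4, 13.5]); Combining (union): only the 24.5×13.5 cube at (5.5, 16) is present, so the union is just that shape — 1 connected region. Overall, the cross-section is a single solid region. The nearest boundary edge runs (30.00, 16.00)→(30.00, 29.50); distance from the point to it = 2.20 mm. The point is not inside any of the regions above, so it lies outside the cross-section (2.20 mm from the nearest boundary).

outside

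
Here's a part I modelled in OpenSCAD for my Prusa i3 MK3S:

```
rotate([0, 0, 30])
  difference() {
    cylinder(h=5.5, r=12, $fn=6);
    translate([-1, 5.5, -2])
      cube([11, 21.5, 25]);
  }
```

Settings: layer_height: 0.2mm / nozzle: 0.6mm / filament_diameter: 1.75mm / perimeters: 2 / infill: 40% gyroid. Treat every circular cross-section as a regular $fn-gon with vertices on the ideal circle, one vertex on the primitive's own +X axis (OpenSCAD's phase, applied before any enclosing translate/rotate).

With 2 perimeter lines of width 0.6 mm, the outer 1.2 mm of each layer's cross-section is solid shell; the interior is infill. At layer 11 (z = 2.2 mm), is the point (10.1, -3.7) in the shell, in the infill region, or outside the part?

shell

At z = 2.2 mm: the cylinder: section is a regular 6-gon, circumradius r=12; the cube at (-1, 5.5) (footprint 11×21.5) is included at this height; Subtracting the remaining from the first: starting from the r=12 cylinder, the 11×21.5 cube at (-1, 5.5) partially overlaps it — only the 41.16 mm² overlap (of its 236.50 mm²) is removed, clipping the outline — 1 connected region; (rotated 30° about Z; rotation is an isometry so areas/perimeters/island counts are preserved). Overall, the cross-section is a single solid region. Undo the 30° rotation: the query point maps to (6.897, -8.254) in the un-rotated model frame. The nearest boundary edge runs (12.00, 0.00)→(6.00, -10.39); distance from the point to it = 0.29 mm. The point is inside the cross-section, 0.29 mm from the nearest boundary — within the 1.2 mm shell band (2 × 0.6).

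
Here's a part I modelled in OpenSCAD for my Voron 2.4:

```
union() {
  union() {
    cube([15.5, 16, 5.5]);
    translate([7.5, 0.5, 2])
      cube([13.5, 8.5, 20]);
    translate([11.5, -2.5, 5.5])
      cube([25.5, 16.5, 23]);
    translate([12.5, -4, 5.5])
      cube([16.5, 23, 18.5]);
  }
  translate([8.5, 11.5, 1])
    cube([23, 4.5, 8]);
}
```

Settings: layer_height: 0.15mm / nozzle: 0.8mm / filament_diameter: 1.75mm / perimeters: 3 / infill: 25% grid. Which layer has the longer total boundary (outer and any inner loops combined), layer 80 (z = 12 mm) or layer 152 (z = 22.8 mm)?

layer 80 (z = 12 mm)

Layer 80 (z = 12): the cube is not intersected at this z (z outside [0, 5.5]); the cube at (7.5, 0.5) (footprint 13.5×8.5) is included at this height (perimeter 44.00 mm); the cube at (11.5, -2.5) is present — its section is the full 25.5×16.5 rectangle (perimeter 84.00 mm); the cube at (12.5, -4) (footprint 16.5×23) is included at this height (perimeter 79.00 mm); Taking the union: the regions partially overlap (shared area 353.00 mm²), so the edge portions inside another operand are dropped and the merged outline is re-measured after clipping — boundary = 105.00 mm; the cube at (8.5, 11.5) is not intersected at this z (z outside [1, 9]); Merging all regions: only the result so far is present, so the union is just that shape — boundary = 105.00 mm. So its perimeter = 105.00 mm. Layer 152 (z = 22.8): the cube is absent (z outside [0, 5.5]); the cube at (7.5, 0.5) is not intersected at this z (z outside [2, 22]); the 25.5×16.5 cube at (11.5, -2.5) contributes its full rectangle (perimeter 84.00 mm); the cube at (12.5, -4) (footprint 16.5×23) is included at this height (perimeter 79.00 mm); Merging all regions: the regions partially overlap (shared area 272.25 mm²), so the edge portions inside another operand are dropped and the merged outline is re-measured after clipping — boundary = 97.00 mm; the cube at (8.5, 11.5) is absent (z outside [1, 9]); Combining (union): only the result so far is present, so the union is just that shape — boundary = 97.00 mm. So its perimeter = 97.00 mm. Layer 80 is larger (105.00 vs 97.00 mm).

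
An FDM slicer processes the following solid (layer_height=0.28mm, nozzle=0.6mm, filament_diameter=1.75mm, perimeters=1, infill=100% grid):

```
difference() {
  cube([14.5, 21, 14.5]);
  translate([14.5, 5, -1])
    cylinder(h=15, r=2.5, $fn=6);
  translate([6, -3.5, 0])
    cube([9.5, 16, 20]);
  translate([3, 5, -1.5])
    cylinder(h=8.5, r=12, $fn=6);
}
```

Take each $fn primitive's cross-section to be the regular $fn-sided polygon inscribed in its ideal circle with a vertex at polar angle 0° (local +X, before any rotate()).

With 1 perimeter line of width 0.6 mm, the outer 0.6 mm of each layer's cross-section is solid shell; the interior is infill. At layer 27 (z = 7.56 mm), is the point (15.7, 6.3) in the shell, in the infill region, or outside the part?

outside

At z = 7.56 mm: the 14.5×21 cube contributes its full rectangle; the r=2.5 cylinder at (14.5, 5) gives a regular 6-gon of circumradius 2.5 (constant along its height); the 9.5×16 cube at (6, -3.5) contributes its full rectangle; the cylinder at (3, 5) is absent (z outside [-1.5, 7]); Taking the first minus the rest: starting from the 14.5×21 cube, the r=2.5 cylinder at (14.5, 5) partially overlaps it — only the 8.12 mm² overlap (of its 16.24 mm²) is removed, clipping the outline; the 9.5×16 cube at (6, -3.5) partially overlaps it — only the 98.13 mm² overlap (of its 152.00 mm²) is removed, clipping the outline — 1 connected region. Overall, the cross-section is a single solid region. The nearest boundary edge runs (14.50, 21.00)→(14.50, 12.50); distance from the point to it = 6.32 mm. The point is not inside any of the regions above, so it lies outside the cross-section (6.32 mm from the nearest boundary).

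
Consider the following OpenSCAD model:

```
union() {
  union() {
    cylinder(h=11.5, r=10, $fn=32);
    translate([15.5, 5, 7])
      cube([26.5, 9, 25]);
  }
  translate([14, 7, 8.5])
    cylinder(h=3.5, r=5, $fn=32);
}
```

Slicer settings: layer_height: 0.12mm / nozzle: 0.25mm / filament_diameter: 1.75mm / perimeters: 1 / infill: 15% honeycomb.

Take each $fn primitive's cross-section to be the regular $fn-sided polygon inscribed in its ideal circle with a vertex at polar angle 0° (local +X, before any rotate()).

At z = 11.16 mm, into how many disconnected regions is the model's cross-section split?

2

At z = 11.16 mm: the r=10 cylinder contributes a regular 32-gon of circumradius 10; the cube at (15.5, 5) is present — its section is the full 26.5×9 rectangle; Combining (union): the 2 present regions are separate (no shared area or edge), so areas and boundary lengths simply add and each stays a separate island — 2 connected regions; the r=5 cylinder at (14, 7) contributes a regular 32-gon of circumradius 5; Combining (union): the regions partially overlap (shared area 18.84 mm²), so overlapping operands fuse into one piece — 2 connected regions. The result has 2 disconnected regions.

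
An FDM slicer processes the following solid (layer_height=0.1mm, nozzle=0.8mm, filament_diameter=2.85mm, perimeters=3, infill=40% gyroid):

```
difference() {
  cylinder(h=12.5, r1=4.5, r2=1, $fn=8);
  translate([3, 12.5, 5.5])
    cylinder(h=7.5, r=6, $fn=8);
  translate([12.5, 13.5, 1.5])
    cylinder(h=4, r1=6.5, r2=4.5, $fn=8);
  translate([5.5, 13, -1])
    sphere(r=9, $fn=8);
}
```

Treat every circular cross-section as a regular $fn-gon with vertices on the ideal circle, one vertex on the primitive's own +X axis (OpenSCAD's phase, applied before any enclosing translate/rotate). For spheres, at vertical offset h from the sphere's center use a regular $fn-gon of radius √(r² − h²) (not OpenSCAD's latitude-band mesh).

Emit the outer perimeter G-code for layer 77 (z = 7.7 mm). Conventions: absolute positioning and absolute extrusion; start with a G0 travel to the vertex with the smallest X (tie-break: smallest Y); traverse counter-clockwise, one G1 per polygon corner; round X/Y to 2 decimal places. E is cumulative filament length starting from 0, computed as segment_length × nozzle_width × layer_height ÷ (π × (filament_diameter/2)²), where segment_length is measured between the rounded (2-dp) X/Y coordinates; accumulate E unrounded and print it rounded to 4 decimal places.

At z = 7.7 mm: the cone: at t=0.616 of its height the radius interpolates to r₁+(r₂−r₁)t = 2.344, giving a regular 8-gon of that circumradius; the r=6 cylinder at (3, 12.5) contributes a regular 8-gon of circumradius 6; the cone at (12.5, 13.5) is not intersected at this z (z outside [1.5, 5.5]); the r=9 sphere at (5.5, 13) contributes a regular 8-gon of circumradius √(9²−8.7²) = 2.304; Taking the first minus the rest: starting from the cone, the r=6 cylinder at (3, 12.5) misses the remaining region (no effect); the r=9 sphere at (5.5, 13) misses the remaining region (no effect) — 1 connected region. The outline is a single polygon with 8 vertices. Extrusion per mm of travel: 0.8 × 0.1 / (π × 1.425²) = 0.012540. Accumulating E over each segment gives final E = 0.1800.

G0 X-2.34 Y0.00 Z7.70
G1 X-1.66 Y-1.66 E0.0225
G1 X0.00 Y-2.34 E0.0450
G1 X1.66 Y-1.66 E0.0675
G1 X2.34 Y0.00 E0.0900
G1 X1.66 Y1.66 E0.1125
G1 X0.00 Y2.34 E0.1350
G1 X-1.66 Y1.66 E0.1575
G1 X-2.34 Y0.00 E0.1800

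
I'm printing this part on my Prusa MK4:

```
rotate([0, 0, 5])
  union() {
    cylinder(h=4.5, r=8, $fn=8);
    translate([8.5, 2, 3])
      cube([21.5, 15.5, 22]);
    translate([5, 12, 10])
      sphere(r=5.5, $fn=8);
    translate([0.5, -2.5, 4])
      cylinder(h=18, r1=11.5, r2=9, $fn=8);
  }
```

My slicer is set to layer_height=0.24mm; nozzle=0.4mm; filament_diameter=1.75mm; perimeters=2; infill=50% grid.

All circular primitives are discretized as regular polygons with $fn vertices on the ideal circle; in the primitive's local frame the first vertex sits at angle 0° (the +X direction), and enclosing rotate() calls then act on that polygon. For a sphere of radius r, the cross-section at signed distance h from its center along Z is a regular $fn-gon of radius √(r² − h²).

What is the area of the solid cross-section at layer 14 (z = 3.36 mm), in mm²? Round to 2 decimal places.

514.27 mm²

At z = 3.36 mm: the cylinder: section is a regular 8-gon, circumradius r=8 (area = (8/2)·8.000²·sin(360°/8) = 181.02 mm²); the cube at (8.5, 2) is present — its section is the full 21.5×15.5 rectangle (area 333.25 mm²); the sphere at (5, 12) does not reach this height (|z−center|=6.640 > r=5.5); the cone at (0.5, -2.5) does not reach this height (z outside [4, 22]); Combining (union): the 2 present regions are separate (no shared area or edge), so areas and boundary lengths simply add and each stays a separate island — area = 514.27 mm²; (whole slice rotated 5° about Z — lengths, areas and connectivity unchanged). Overall, the cross-section has 2 separate islands. Net area = 514.27 mm².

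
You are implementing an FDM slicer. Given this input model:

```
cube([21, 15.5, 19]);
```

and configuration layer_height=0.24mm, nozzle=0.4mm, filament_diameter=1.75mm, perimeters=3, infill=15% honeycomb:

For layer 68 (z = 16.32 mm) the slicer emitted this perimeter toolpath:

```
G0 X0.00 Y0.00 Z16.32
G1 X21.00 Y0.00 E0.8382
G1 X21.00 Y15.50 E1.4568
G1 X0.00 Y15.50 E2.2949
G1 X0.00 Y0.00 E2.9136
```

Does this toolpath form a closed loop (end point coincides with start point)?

Start point (G0): (0.00, 0.00). End point (last G1): the path returns to the start — closed.

yes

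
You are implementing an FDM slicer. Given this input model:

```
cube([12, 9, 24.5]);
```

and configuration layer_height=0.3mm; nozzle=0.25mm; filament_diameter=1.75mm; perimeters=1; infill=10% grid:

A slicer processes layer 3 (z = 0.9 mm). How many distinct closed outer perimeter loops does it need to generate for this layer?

1

At z = 0.9 mm: the cube (footprint 12×9) is included at this height. The result has 1 disconnected region.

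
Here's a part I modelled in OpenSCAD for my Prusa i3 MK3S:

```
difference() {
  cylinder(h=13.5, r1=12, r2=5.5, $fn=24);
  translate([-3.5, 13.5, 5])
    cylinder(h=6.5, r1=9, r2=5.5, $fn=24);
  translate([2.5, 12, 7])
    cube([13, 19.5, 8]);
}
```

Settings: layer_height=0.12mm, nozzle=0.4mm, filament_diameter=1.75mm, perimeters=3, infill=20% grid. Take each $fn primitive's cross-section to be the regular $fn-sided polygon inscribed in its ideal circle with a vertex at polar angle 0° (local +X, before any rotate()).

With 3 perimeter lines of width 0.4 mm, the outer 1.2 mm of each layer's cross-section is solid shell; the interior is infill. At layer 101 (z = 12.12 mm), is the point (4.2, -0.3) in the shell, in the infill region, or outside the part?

infill

At z = 12.12 mm: the cone contributes a regular 24-gon of circumradius 6.164 (interpolated between r1=12 and r2=5.5 at t=0.898); the cone at (-3.5, 13.5) does not reach this height (z outside [5, 11.5]); the cube at (2.5, 12) (footprint 13×19.5) is included at this height; After the difference (first − rest): starting from the cone, the 13×19.5 cube at (2.5, 12) misses the remaining region (no effect) — 1 connected region. Overall, the cross-section is a single solid region. The nearest boundary edge runs (6.16, 0.00)→(5.95, -1.60); distance from the point to it = 1.91 mm. The point is inside the cross-section and 1.91 mm from the nearest boundary — more than the 1.2 mm shell width (3 × 0.4), so it's in the infill interior.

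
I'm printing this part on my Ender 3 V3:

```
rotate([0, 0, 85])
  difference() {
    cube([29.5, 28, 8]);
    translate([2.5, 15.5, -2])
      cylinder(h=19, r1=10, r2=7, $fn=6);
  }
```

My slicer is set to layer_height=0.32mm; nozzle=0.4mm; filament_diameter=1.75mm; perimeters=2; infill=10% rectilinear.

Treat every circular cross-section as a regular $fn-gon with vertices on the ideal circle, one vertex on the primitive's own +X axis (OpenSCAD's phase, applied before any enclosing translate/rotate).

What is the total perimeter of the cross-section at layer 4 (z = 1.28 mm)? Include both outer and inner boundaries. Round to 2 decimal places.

At z = 1.28 mm: the 29.5×28 cube contributes its full rectangle (perimeter 115.00 mm); the cone at (2.5, 15.5): at t=0.173 of its height the radius interpolates to r₁+(r₂−r₁)t = 9.482, giving a regular 6-gon of that circumradius (perimeter = 2·6·9.482·sin(180°/6) = 56.89 mm); Subtracting the remaining from the first: starting from the 29.5×28 cube, the cone at (2.5, 15.5) partially overlaps it — only the 157.86 mm² overlap (of its 233.59 mm²) is removed, clipping the outline — boundary = 132.02 mm; (whole slice rotated 85° about Z — lengths, areas and connectivity unchanged). Overall, the cross-section is a single solid region. Total boundary length (outer) = 132.02 mm.

132.02 mm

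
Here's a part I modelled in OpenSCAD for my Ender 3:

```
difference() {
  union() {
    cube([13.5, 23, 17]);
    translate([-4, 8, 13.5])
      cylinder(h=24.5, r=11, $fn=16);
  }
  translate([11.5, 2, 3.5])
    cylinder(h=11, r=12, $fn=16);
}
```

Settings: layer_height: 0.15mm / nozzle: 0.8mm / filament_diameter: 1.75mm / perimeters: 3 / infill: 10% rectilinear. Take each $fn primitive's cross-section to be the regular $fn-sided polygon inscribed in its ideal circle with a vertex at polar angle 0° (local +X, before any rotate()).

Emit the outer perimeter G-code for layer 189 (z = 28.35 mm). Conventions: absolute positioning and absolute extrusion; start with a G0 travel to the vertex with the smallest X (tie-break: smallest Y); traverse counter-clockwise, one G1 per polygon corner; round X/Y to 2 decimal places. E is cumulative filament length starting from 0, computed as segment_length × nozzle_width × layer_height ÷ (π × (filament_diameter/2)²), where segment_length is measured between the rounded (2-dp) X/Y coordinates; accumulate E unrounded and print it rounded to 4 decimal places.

At z = 28.35 mm: the cube does not reach this height (z outside [0, 17]); the r=11 cylinder at (-4, 8) contributes a regular 16-gon of circumradius 11; Taking the union: only the r=11 cylinder at (-4, 8) is present, so the union is just that shape — 1 connected region; the cylinder at (11.5, 2) is not intersected at this z (z outside [3.5, 14.5]); After the difference (first − rest): none of the subtracted shapes is present at this height, so that combined region is unchanged — 1 connected region. The outline is a single polygon with 16 vertices. Extrusion per mm of travel: 0.8 × 0.15 / (π × 0.875²) = 0.049890. Accumulating E over each segment gives final E = 3.4259.

G0 X-15.00 Y8.00 Z28.35
G1 X-14.16 Y3.79 E0.2142
G1 X-11.78 Y0.22 E0.4282
G1 X-8.21 Y-2.16 E0.6423
G1 X-4.00 Y-3.00 E0.8565
G1 X0.21 Y-2.16 E1.0707
G1 X3.78 Y0.22 E1.2847
G1 X6.16 Y3.79 E1.4988
G1 X7.00 Y8.00 E1.7129
G1 X6.16 Y12.21 E1.9271
G1 X3.78 Y15.78 E2.1412
G1 X0.21 Y18.16 E2.3552
G1 X-4.00 Y19.00 E2.5694
G1 X-8.21 Y18.16 E2.7836
G1 X-11.78 Y15.78 E2.9977
G1 X-14.16 Y12.21 E3.2117
G1 X-15.00 Y8.00 E3.4259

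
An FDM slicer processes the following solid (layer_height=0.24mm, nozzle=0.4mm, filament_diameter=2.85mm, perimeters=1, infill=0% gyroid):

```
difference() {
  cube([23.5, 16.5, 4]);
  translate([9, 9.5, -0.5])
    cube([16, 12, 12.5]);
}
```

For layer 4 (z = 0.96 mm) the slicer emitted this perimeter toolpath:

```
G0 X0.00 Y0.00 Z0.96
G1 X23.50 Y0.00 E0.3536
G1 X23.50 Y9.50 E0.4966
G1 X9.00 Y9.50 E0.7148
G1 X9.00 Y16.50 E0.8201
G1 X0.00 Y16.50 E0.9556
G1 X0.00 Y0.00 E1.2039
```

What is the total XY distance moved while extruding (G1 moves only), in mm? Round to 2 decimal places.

80.00 mm

Sum the Euclidean lengths of each G1 segment: total = 80.00 mm.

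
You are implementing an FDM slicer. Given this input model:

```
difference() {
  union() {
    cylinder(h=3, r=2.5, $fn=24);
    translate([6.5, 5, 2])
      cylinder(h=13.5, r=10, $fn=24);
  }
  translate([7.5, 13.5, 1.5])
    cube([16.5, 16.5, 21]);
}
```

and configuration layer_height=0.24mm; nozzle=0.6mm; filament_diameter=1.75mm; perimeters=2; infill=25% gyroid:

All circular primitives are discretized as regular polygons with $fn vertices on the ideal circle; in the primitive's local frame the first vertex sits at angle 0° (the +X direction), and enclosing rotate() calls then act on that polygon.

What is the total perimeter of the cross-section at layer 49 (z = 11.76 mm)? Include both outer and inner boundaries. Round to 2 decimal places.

63.75 mm

At z = 11.76 mm: the cylinder is absent (z outside [0, 3]); the r=10 cylinder at (6.5, 5) contributes a regular 24-gon of circumradius 10 (perimeter = 2·24·10.000·sin(180°/24) = 62.65 mm); Taking the union: only the r=10 cylinder at (6.5, 5) is present, so the union is just that shape — boundary = 62.65 mm; the cube at (7.5, 13.5) (footprint 16.5×16.5) is included at this height (perimeter 66.00 mm); Subtracting the remaining from the first: starting from the result so far, the 16.5×16.5 cube at (7.5, 13.5) partially overlaps it — only the 3.62 mm² overlap (of its 272.25 mm²) is removed, clipping the outline — boundary = 63.75 mm. Overall, the cross-section is a single solid region. Total boundary length (outer) = 63.75 mm.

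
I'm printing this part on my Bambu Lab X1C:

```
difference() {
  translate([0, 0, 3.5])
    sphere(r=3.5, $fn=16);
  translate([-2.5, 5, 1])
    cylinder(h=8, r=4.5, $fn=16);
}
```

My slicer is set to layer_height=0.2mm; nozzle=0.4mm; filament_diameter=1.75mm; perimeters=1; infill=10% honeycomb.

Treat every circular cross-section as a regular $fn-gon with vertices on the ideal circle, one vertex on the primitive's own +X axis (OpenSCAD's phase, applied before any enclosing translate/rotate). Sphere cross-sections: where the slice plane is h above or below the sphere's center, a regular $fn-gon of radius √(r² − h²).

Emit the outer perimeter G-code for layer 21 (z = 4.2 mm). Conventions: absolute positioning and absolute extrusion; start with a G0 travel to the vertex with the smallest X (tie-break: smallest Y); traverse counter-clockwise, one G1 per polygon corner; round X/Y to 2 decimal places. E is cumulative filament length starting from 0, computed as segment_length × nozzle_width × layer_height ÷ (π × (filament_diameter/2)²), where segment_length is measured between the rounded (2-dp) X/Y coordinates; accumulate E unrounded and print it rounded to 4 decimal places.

G0 X-3.43 Y0.00 Z4.20
G1 X-3.17 Y-1.31 E0.0444
G1 X-2.42 Y-2.42 E0.0890
G1 X-1.31 Y-3.17 E0.1335
G1 X0.00 Y-3.43 E0.1780
G1 X1.31 Y-3.17 E0.2224
G1 X2.42 Y-2.42 E0.2669
G1 X3.17 Y-1.31 E0.3115
G1 X3.43 Y0.00 E0.3559
G1 X3.17 Y1.31 E0.4003
G1 X2.42 Y2.42 E0.4449
G1 X1.50 Y3.04 E0.4818
G1 X0.68 Y1.82 E0.5307
G1 X-0.78 Y0.84 E0.5892
G1 X-2.50 Y0.50 E0.6475
G1 X-3.30 Y0.66 E0.6746
G1 X-3.43 Y0.00 E0.6970

At z = 4.2 mm: the r=3.5 sphere contributes a regular 16-gon of circumradius √(3.5²−0.7²) = 3.429; the r=4.5 cylinder at (-2.5, 5) gives a regular 16-gon of circumradius 4.5 (constant along its height); Taking the first minus the rest: starting from the r=3.5 sphere, the r=4.5 cylinder at (-2.5, 5) partially overlaps it — only the 8.32 mm² overlap (of its 61.99 mm²) is removed, clipping the outline — 1 connected region. The outline is a single polygon with 16 vertices. Extrusion per mm of travel: 0.4 × 0.2 / (π × 0.875²) = 0.033260. Accumulating E over each segment gives final E = 0.6970.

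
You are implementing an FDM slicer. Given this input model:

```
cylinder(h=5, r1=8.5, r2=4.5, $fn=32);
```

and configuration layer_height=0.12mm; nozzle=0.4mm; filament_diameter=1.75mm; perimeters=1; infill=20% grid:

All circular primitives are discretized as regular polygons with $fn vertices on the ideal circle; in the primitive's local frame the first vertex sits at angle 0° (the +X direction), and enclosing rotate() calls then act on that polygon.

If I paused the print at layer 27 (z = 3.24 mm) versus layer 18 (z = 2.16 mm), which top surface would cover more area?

Layer 27 (z = 3.24): the cone: at t=0.648 of its height the radius interpolates to r₁+(r₂−r₁)t = 5.908, giving a regular 32-gon of that circumradius (area = (32/2)·5.908²·sin(360°/32) = 108.95 mm²). So its area = 108.95 mm². Layer 18 (z = 2.16): the cone contributes a regular 32-gon of circumradius 6.772 (interpolated between r1=8.5 and r2=4.5 at t=0.432) (area = (32/2)·6.772²·sin(360°/32) = 143.15 mm²). So its area = 143.15 mm². Layer 18 is larger (143.15 vs 108.95 mm²).

layer 18 (z = 2.16 mm)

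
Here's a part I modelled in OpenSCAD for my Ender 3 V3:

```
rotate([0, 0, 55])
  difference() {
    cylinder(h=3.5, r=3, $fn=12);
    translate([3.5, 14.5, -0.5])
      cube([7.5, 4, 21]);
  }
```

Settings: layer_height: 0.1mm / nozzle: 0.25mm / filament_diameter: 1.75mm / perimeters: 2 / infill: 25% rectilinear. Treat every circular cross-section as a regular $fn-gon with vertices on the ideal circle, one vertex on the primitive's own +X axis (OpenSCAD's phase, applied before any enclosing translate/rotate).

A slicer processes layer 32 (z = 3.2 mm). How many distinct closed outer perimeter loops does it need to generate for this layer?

1

At z = 3.2 mm: the r=3 cylinder gives a regular 12-gon of circumradius 3 (constant along its height); the 7.5×4 cube at (3.5, 14.5) contributes its full rectangle; Taking the first minus the rest: starting from the r=3 cylinder, the 7.5×4 cube at (3.5, 14.5) misses the remaining region (no effect) — 1 connected region; (whole slice rotated 55° about Z — lengths, areas and connectivity unchanged). The result has 1 disconnected region.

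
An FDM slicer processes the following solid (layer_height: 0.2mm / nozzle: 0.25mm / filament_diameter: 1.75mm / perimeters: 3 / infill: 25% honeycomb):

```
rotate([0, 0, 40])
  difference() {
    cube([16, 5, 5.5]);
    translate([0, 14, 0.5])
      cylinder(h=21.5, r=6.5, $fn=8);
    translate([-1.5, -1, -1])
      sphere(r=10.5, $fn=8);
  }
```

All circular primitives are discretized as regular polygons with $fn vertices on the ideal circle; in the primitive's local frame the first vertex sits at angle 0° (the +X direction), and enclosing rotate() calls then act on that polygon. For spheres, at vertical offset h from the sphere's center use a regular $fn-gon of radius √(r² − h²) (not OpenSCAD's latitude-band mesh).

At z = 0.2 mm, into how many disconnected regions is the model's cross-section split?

At z = 0.2 mm: the 16×5 cube contributes its full rectangle; the cylinder at (0, 14) does not reach this height (z outside [0.5, 22]); the r=10.5 sphere at (-1.5, -1) slices to a regular 8-gon of circumradius 10.431 (√(r²−h²) with h=1.2 from center); Subtracting the remaining from the first: starting from the 16×5 cube, the r=10.5 sphere at (-1.5, -1) partially overlaps it — only the 37.41 mm² overlap (of its 307.76 mm²) is removed, clipping the outline — 1 connected region; (whole slice rotated 40° about Z — lengths, areas and connectivity unchanged). The result has 1 disconnected region.

1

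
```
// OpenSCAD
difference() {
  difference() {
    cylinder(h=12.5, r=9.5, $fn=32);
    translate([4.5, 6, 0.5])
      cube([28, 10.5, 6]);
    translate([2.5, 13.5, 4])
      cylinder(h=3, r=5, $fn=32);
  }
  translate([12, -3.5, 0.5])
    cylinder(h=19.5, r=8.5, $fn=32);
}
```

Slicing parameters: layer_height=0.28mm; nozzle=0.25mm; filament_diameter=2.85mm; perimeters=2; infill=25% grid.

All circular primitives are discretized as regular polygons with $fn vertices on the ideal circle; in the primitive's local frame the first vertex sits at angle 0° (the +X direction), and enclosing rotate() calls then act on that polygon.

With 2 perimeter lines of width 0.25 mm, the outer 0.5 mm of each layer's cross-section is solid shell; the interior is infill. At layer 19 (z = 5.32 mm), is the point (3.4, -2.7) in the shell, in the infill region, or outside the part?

shell

At z = 5.32 mm: the cylinder: section is a regular 32-gon, circumradius r=9.5; the 28×10.5 cube at (4.5, 6) contributes its full rectangle; the cylinder at (2.5, 13.5): section is a regular 32-gon, circumradius r=5; After the difference (first − rest): starting from the r=9.5 cylinder, the 28×10.5 cube at (4.5, 6) partially overlaps it — only the 3.73 mm² overlap (of its 294.00 mm²) is removed, clipping the outline; the r=5 cylinder at (2.5, 13.5) partially overlaps it — only the 2.09 mm² overlap (of its 78.04 mm²) is removed, clipping the outline — 1 connected region; the cylinder at (12, -3.5): section is a regular 32-gon, circumradius r=8.5; After the difference (first − rest): starting from the result so far, the r=8.5 cylinder at (12, -3.5) partially overlaps it — only the 48.22 mm² overlap (of its 225.52 mm²) is removed, clipping the outline — 1 connected region. Overall, the cross-section is a single solid region. The nearest boundary edge runs (3.66, -1.84)→(3.50, -3.50); distance from the point to it = 0.18 mm. The point is inside the cross-section, 0.18 mm from the nearest boundary — within the 0.5 mm shell band (2 × 0.25).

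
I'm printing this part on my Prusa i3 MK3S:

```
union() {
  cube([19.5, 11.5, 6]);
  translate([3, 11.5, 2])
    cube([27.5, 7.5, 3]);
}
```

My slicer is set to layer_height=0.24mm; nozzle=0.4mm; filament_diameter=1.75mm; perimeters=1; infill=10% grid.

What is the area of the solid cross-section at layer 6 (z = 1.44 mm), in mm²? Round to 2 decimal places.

At z = 1.44 mm: the cube is present — its section is the full 19.5×11.5 rectangle (area 224.25 mm²); the cube at (3, 11.5) does not reach this height (z outside [2, 5]); Taking the union: only the 19.5×11.5 cube is present, so the union is just that shape — area = 224.25 mm². Overall, the cross-section is a single solid region. Net area = 224.25 mm².

224.25 mm²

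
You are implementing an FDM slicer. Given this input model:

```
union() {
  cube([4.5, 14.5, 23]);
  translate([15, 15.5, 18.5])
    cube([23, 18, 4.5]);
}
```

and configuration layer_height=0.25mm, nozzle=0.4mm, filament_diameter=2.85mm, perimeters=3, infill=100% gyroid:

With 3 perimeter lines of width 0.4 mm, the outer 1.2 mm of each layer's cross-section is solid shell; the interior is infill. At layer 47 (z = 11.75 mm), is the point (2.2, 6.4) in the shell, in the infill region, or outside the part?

infill

At z = 11.75 mm: the 4.5×14.5 cube contributes its full rectangle; the cube at (15, 15.5) does not reach this height (z outside [18.5, 23]); Combining (union): only the 4.5×14.5 cube is present, so the union is just that shape — 1 connected region. Overall, the cross-section is a single solid region. The nearest boundary edge runs (0.00, 14.50)→(0.00, 0.00); distance from the point to it = 2.20 mm. The point is inside the cross-section and 2.20 mm from the nearest boundary — more than the 1.2 mm shell width (3 × 0.4), so it's in the infill interior.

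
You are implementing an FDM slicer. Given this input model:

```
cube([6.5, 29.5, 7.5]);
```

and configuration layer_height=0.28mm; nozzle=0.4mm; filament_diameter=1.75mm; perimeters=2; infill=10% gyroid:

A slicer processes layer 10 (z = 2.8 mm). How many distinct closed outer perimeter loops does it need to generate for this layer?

At z = 2.8 mm: the cube is present — its section is the full 6.5×29.5 rectangle. The result has 1 disconnected region.

1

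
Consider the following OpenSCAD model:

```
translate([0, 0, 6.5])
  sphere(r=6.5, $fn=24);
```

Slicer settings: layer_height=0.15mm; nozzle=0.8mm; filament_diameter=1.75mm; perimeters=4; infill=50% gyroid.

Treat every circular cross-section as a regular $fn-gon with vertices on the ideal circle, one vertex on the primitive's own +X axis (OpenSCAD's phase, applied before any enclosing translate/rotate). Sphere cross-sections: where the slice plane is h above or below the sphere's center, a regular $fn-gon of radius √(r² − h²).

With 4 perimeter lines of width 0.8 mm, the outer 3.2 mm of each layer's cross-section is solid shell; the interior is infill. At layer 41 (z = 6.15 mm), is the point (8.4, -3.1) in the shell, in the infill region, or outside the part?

outside

At z = 6.15 mm: the r=6.5 sphere contributes a regular 24-gon of circumradius √(6.5²−0.35²) = 6.491. Overall, the cross-section is a single solid region. The nearest boundary edge runs (5.62, -3.25)→(6.27, -1.68); distance from the point to it = 2.51 mm. The point is not inside any of the regions above, so it lies outside the cross-section (2.51 mm from the nearest boundary).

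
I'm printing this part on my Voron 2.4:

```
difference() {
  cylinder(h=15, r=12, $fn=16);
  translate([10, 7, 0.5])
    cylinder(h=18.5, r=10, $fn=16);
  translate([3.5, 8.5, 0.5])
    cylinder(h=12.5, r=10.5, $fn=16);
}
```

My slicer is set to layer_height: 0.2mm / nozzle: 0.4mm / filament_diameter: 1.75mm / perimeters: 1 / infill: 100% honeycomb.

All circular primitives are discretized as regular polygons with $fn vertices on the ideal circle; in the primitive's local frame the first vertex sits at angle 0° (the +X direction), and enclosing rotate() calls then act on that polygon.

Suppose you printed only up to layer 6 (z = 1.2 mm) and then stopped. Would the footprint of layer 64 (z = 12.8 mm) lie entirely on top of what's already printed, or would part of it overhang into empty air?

entirely on top

Compare the two slices. At z = 1.2: the cylinder: section is a regular 16-gon, circumradius r=12 (area = (16/2)·12.000²·sin(360°/16) = 440.85 mm²); the r=10 cylinder at (10, 7) gives a regular 16-gon of circumradius 10 (constant along its height) (area = (16/2)·10.000²·sin(360°/16) = 306.15 mm²); the cylinder at (3.5, 8.5): section is a regular 16-gon, circumradius r=10.5 (area = (16/2)·10.500²·sin(360°/16) = 337.53 mm²); Taking the first minus the rest: starting from the r=12 cylinder (440.85 mm²), the r=10 cylinder at (10, 7) partially overlaps it — only the 119.05 mm² overlap (of its 306.15 mm²) is removed, clipping the outline; the r=10.5 cylinder at (3.5, 8.5) partially overlaps it — only the 83.85 mm² overlap (of its 337.53 mm²) is removed, clipping the outline — area = 237.95 mm². At z = 12.8: the r=12 cylinder contributes a regular 16-gon of circumradius 12 (area = (16/2)·12.000²·sin(360°/16) = 440.85 mm²); the cylinder at (10, 7): section is a regular 16-gon, circumradius r=10 (area = (16/2)·10.000²·sin(360°/16) = 306.15 mm²); the r=10.5 cylinder at (3.5, 8.5) gives a regular 16-gon of circumradius 10.5 (constant along its height) (area = (16/2)·10.500²·sin(360°/16) = 337.53 mm²); Taking the first minus the rest: starting from the r=12 cylinder (440.85 mm²), the r=10 cylinder at (10, 7) partially overlaps it — only the 119.05 mm² overlap (of its 306.15 mm²) is removed, clipping the outline; the r=10.5 cylinder at (3.5, 8.5) partially overlaps it — only the 83.85 mm² overlap (of its 337.53 mm²) is removed, clipping the outline — area = 237.95 mm². Checking containment: the cross-section at z = 12.8 is a subset of the cross-section at z = 1.2.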